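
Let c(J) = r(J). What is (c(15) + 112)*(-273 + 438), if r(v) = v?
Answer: 20955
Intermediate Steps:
c(J) = J
(c(15) + 112)*(-273 + 438) = (15 + 112)*(-273 + 438) = 127*165 = 20955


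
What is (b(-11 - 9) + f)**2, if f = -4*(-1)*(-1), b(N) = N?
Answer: 576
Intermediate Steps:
f = -4 (f = 4*(-1) = -4)
(b(-11 - 9) + f)**2 = ((-11 - 9) - 4)**2 = (-20 - 4)**2 = (-24)**2 = 576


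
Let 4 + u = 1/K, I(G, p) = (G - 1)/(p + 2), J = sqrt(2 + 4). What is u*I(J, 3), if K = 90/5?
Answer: 71/90 - 71*sqrt(6)/90 ≈ -1.1435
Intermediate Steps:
J = sqrt(6) ≈ 2.4495
K = 18 (K = 90*(1/5) = 18)
I(G, p) = (-1 + G)/(2 + p)
u = -71/18 (u = -4 + 1/18 = -71/18 ≈ -3.9444)
u*I(J, 3) = -71*(-1 + sqrt(6))/(18*(2 + 3)) = -71*(-1 + sqrt(6))/(18*5) = -71*(-1 + sqrt(6))/90 = -71*(-1/5 + sqrt(6)/5)/18 = 71/90 - 71*sqrt(6)/90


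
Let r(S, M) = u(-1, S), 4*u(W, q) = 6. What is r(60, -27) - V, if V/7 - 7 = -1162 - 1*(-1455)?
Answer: -4197/2 ≈ -2098.5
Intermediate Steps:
u(W, q) = 3/2 (u(W, q) = (¼)*6 = 3/2)
V = 2100 (V = 49 + 7*(-1162 - 1*(-1455)) = 49 + 7*(-1162 + 1455) = 49 + 7*293 = 49 + 2051 = 2100)
r(S, M) = 3/2
r(60, -27) - V = 3/2 - 1*2100 = 3/2 - 2100 = -4197/2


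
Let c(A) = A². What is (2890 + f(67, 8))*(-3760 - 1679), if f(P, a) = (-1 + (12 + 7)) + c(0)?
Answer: -15816612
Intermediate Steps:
f(P, a) = 18 (f(P, a) = (-1 + (12 + 7)) + 0² = (-1 + 19) + 0 = 18 + 0 = 18)
(2890 + f(67, 8))*(-3760 - 1679) = (2890 + 18)*(-3760 - 1679) = 2908*(-5439) = -15816612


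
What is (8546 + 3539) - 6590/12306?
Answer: 74355710/6153 ≈ 12084.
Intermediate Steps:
(8546 + 3539) - 6590/12306 = 12085 - 6590*1/12306 = 12085 - 3295/6153 = 74355710/6153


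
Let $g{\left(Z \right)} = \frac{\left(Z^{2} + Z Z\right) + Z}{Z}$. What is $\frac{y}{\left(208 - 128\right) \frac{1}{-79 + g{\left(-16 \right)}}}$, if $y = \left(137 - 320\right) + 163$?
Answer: $\frac{55}{2} \approx 27.5$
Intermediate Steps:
$g{\left(Z \right)} = \frac{Z + 2 Z^{2}}{Z}$ ($g{\left(Z \right)} = \frac{\left(Z^{2} + Z^{2}\right) + Z}{Z} = \frac{2 Z^{2} + Z}{Z} = \frac{Z + 2 Z^{2}}{Z}$)
$y = -20$ ($y = -183 + 163 = -20$)
$\frac{y}{\left(208 - 128\right) \frac{1}{-79 + g{\left(-16 \right)}}} = - \frac{20}{\left(208 - 128\right) \frac{1}{-79 + \left(1 + 2 \left(-16\right)\right)}} = - \frac{20}{\left(208 - 128\right) \frac{1}{-79 + \left(1 - 32\right)}} = - \frac{20}{80 \frac{1}{-79 - 31}} = - \frac{20}{80 \frac{1}{-110}} = - \frac{20}{80 \left(- \frac{1}{110}\right)} = - \frac{20}{- \frac{8}{11}} = \left(-20\right) \left(- \frac{11}{8}\right) = \frac{55}{2}$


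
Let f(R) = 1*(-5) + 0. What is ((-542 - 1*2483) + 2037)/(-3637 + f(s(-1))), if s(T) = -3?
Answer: 494/1821 ≈ 0.27128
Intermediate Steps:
f(R) = -5 (f(R) = -5 + 0 = -5)
((-542 - 1*2483) + 2037)/(-3637 + f(s(-1))) = ((-542 - 1*2483) + 2037)/(-3637 - 5) = ((-542 - 2483) + 2037)/(-3642) = (-3025 + 2037)*(-1/3642) = -988*(-1/3642) = 494/1821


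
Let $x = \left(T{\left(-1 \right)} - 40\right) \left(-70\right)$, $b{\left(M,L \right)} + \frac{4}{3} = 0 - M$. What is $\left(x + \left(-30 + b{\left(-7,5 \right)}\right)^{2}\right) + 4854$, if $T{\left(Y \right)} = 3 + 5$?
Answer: $\frac{69175}{9} \approx 7686.1$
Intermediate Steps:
$T{\left(Y \right)} = 8$
$b{\left(M,L \right)} = - \frac{4}{3} - M$ ($b{\left(M,L \right)} = - \frac{4}{3} + \left(0 - M\right) = - \frac{4}{3} - M$)
$x = 2240$ ($x = \left(8 - 40\right) \left(-70\right) = \left(-32\right) \left(-70\right) = 2240$)
$\left(x + \left(-30 + b{\left(-7,5 \right)}\right)^{2}\right) + 4854 = \left(2240 + \left(-30 - - \frac{17}{3}\right)^{2}\right) + 4854 = \left(2240 + \left(-30 + \left(- \frac{4}{3} + 7\right)\right)^{2}\right) + 4854 = \left(2240 + \left(-30 + \frac{17}{3}\right)^{2}\right) + 4854 = \left(2240 + \left(- \frac{73}{3}\right)^{2}\right) + 4854 = \left(2240 + \frac{5329}{9}\right) + 4854 = \frac{25489}{9} + 4854 = \frac{69175}{9}$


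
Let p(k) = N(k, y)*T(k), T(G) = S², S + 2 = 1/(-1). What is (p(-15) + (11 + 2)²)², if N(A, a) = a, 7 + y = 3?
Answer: 17689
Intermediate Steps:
S = -3 (S = -2 + 1/(-1) = -2 + 1*(-1) = -2 - 1 = -3)
y = -4 (y = -7 + 3 = -4)
T(G) = 9 (T(G) = (-3)² = 9)
p(k) = -36 (p(k) = -4*9 = -36)
(p(-15) + (11 + 2)²)² = (-36 + (11 + 2)²)² = (-36 + 13²)² = (-36 + 169)² = 133² = 17689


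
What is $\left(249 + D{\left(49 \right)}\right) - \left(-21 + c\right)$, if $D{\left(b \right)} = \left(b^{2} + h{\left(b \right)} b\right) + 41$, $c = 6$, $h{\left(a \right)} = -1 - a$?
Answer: $256$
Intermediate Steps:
$D{\left(b \right)} = 41 + b^{2} + b \left(-1 - b\right)$ ($D{\left(b \right)} = \left(b^{2} + \left(-1 - b\right) b\right) + 41 = \left(b^{2} + b \left(-1 - b\right)\right) + 41 = 41 + b^{2} + b \left(-1 - b\right)$)
$\left(249 + D{\left(49 \right)}\right) - \left(-21 + c\right) = \left(249 + \left(41 - 49\right)\right) - -15 = \left(249 + \left(41 - 49\right)\right) + \left(\left(-2 - 6\right) + 23\right) = \left(249 - 8\right) + \left(-8 + 23\right) = 241 + 15 = 256$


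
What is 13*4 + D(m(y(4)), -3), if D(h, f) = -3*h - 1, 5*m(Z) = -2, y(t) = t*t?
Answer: 261/5 ≈ 52.200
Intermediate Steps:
y(t) = t**2
m(Z) = -2/5 (m(Z) = (1/5)*(-2) = -2/5)
D(h, f) = -1 - 3*h
13*4 + D(m(y(4)), -3) = 13*4 + (-1 - 3*(-2/5)) = 52 + (-1 + 6/5) = 52 + 1/5 = 261/5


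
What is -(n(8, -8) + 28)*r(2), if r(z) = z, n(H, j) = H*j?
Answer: 72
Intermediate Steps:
-(n(8, -8) + 28)*r(2) = -(8*(-8) + 28)*2 = -(-64 + 28)*2 = -(-36)*2 = -1*(-72) = 72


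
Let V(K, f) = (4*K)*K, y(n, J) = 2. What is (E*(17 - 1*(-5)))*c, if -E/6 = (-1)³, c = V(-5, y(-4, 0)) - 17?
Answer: 10956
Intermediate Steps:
V(K, f) = 4*K²
c = 83 (c = 4*(-5)² - 17 = 4*25 - 17 = 100 - 17 = 83)
E = 6 (E = -6*(-1)³ = -6*(-1) = 6)
(E*(17 - 1*(-5)))*c = (6*(17 - 1*(-5)))*83 = (6*(17 + 5))*83 = (6*22)*83 = 132*83 = 10956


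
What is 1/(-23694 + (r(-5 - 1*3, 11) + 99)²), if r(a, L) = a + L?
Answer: -1/13290 ≈ -7.5245e-5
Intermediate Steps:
r(a, L) = L + a
1/(-23694 + (r(-5 - 1*3, 11) + 99)²) = 1/(-23694 + ((11 + (-5 - 1*3)) + 99)²) = 1/(-23694 + ((11 + (-5 - 3)) + 99)²) = 1/(-23694 + ((11 - 8) + 99)²) = 1/(-23694 + (3 + 99)²) = 1/(-23694 + 102²) = 1/(-23694 + 10404) = 1/(-13290) = -1/13290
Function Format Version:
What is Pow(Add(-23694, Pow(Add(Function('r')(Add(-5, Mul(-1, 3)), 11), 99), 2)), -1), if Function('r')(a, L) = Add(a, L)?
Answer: Rational(-1, 13290) ≈ -7.5245e-5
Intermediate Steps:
Function('r')(a, L) = Add(L, a)
Pow(Add(-23694, Pow(Add(Function('r')(Add(-5, Mul(-1, 3)), 11), 99), 2)), -1) = Pow(Add(-23694, Pow(Add(Add(11, Add(-5, Mul(-1, 3))), 99), 2)), -1) = Pow(Add(-23694, Pow(Add(Add(11, Add(-5, -3)), 99), 2)), -1) = Pow(Add(-23694, Pow(Add(Add(11, -8), 99), 2)), -1) = Pow(Add(-23694, Pow(Add(3, 99), 2)), -1) = Pow(Add(-23694, Pow(102, 2)), -1) = Pow(Add(-23694, 10404), -1) = Pow(-13290, -1) = Rational(-1, 13290)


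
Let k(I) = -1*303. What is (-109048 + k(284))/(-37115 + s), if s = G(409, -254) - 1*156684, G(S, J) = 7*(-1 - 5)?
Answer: 109351/193841 ≈ 0.56413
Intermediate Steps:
G(S, J) = -42 (G(S, J) = 7*(-6) = -42)
k(I) = -303
s = -156726 (s = -42 - 1*156684 = -42 - 156684 = -156726)
(-109048 + k(284))/(-37115 + s) = (-109048 - 303)/(-37115 - 156726) = -109351/(-193841) = -109351*(-1/193841) = 109351/193841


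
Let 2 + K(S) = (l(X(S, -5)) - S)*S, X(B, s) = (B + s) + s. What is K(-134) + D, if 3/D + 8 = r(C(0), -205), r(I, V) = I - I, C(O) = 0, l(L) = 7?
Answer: -151171/8 ≈ -18896.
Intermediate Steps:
X(B, s) = B + 2*s
K(S) = -2 + S*(7 - S) (K(S) = -2 + (7 - S)*S = -2 + S*(7 - S))
r(I, V) = 0
D = -3/8 (D = 3/(-8 + 0) = 3/(-8) = 3*(-⅛) = -3/8 ≈ -0.37500)
K(-134) + D = (-2 - 1*(-134)² + 7*(-134)) - 3/8 = (-2 - 1*17956 - 938) - 3/8 = (-2 - 17956 - 938) - 3/8 = -18896 - 3/8 = -151171/8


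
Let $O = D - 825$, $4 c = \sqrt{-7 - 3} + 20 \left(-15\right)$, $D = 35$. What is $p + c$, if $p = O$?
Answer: $-865 + \frac{i \sqrt{10}}{4} \approx -865.0 + 0.79057 i$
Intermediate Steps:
$c = -75 + \frac{i \sqrt{10}}{4}$ ($c = \frac{\sqrt{-7 - 3} + 20 \left(-15\right)}{4} = \frac{\sqrt{-10} - 300}{4} = \frac{i \sqrt{10} - 300}{4} = \frac{-300 + i \sqrt{10}}{4} = -75 + \frac{i \sqrt{10}}{4} \approx -75.0 + 0.79057 i$)
$O = -790$ ($O = 35 - 825 = -790$)
$p = -790$
$p + c = -790 - \left(75 - \frac{i \sqrt{10}}{4}\right) = -865 + \frac{i \sqrt{10}}{4}$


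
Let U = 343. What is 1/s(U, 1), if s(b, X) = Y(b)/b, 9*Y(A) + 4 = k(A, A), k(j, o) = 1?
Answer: -1029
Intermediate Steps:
Y(A) = -⅓ (Y(A) = -4/9 + (⅑)*1 = -4/9 + ⅑ = -⅓)
s(b, X) = -1/(3*b)
1/s(U, 1) = 1/(-⅓/343) = 1/(-⅓*1/343) = 1/(-1/1029) = -1029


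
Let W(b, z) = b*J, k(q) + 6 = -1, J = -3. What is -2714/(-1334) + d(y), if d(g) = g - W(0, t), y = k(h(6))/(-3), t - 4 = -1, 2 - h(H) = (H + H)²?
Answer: 380/87 ≈ 4.3678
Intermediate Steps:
h(H) = 2 - 4*H² (h(H) = 2 - (H + H)² = 2 - (2*H)² = 2 - 4*H²)
t = 3 (t = 4 - 1 = 3)
k(q) = -7 (k(q) = -6 - 1 = -7)
W(b, z) = -3*b (W(b, z) = b*(-3) = -3*b)
y = 7/3 (y = -7/(-3) = -7*(-⅓) = 7/3 ≈ 2.3333)
d(g) = g (d(g) = g - (-3)*0 = g - 1*0 = g + 0 = g)
-2714/(-1334) + d(y) = -2714/(-1334) + 7/3 = -2714*(-1/1334) + 7/3 = 59/29 + 7/3 = 380/87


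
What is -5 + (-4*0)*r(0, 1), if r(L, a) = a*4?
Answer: -5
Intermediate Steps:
r(L, a) = 4*a
-5 + (-4*0)*r(0, 1) = -5 + (-4*0)*(4*1) = -5 + 0*4 = -5 + 0 = -5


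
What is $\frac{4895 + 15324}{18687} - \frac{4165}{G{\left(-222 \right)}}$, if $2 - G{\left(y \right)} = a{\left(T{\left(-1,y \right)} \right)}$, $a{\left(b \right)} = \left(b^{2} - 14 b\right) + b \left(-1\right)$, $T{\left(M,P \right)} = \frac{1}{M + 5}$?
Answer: $- \frac{177637393}{242931} \approx -731.23$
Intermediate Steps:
$T{\left(M,P \right)} = \frac{1}{5 + M}$
$a{\left(b \right)} = b^{2} - 15 b$ ($a{\left(b \right)} = \left(b^{2} - 14 b\right) - b = b^{2} - 15 b$)
$G{\left(y \right)} = \frac{91}{16}$ ($G{\left(y \right)} = 2 - \frac{-15 + \frac{1}{5 - 1}}{5 - 1} = 2 - \frac{-15 + \frac{1}{4}}{4} = 2 - \frac{1}{4} \left(- \frac{59}{4}\right) = 2 - - \frac{59}{16} = 2 + \frac{59}{16} = \frac{91}{16}$)
$\frac{4895 + 15324}{18687} - \frac{4165}{G{\left(-222 \right)}} = \frac{4895 + 15324}{18687} - \frac{4165}{\frac{91}{16}} = 20219 \cdot \frac{1}{18687} - \frac{9520}{13} = \frac{20219}{18687} - \frac{9520}{13} = - \frac{177637393}{242931}$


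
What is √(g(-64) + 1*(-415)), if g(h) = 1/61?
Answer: I*√1544154/61 ≈ 20.371*I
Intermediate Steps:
g(h) = 1/61
√(g(-64) + 1*(-415)) = √(1/61 + 1*(-415)) = √(1/61 - 415) = √(-25314/61) = I*√1544154/61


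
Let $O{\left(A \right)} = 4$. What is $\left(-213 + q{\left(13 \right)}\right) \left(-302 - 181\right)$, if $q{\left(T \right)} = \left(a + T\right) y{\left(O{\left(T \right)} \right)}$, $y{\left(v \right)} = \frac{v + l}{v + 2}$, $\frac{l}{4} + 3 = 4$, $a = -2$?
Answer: $95795$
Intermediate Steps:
$l = 4$ ($l = -12 + 4 \cdot 4 = -12 + 16 = 4$)
$y{\left(v \right)} = \frac{4 + v}{2 + v}$ ($y{\left(v \right)} = \frac{v + 4}{v + 2} = \frac{4 + v}{2 + v}$)
$q{\left(T \right)} = - \frac{8}{3} + \frac{4 T}{3}$ ($q{\left(T \right)} = \left(-2 + T\right) \frac{4 + 4}{2 + 4} = \left(-2 + T\right) \frac{1}{6} \cdot 8 = \left(-2 + T\right) \frac{4}{3} = - \frac{8}{3} + \frac{4 T}{3}$)
$\left(-213 + q{\left(13 \right)}\right) \left(-302 - 181\right) = \left(-213 + \left(- \frac{8}{3} + \frac{4}{3} \cdot 13\right)\right) \left(-302 - 181\right) = \left(-213 + \left(- \frac{8}{3} + \frac{52}{3}\right)\right) \left(-483\right) = \left(-213 + \frac{44}{3}\right) \left(-483\right) = \left(- \frac{595}{3}\right) \left(-483\right) = 95795$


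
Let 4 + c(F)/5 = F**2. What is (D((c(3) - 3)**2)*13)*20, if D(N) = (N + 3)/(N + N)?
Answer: 31655/242 ≈ 130.81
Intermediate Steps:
c(F) = -20 + 5*F**2
D(N) = (3 + N)/(2*N) (D(N) = (3 + N)/((2*N)) = (3 + N)*(1/(2*N)) = (3 + N)/(2*N))
(D((c(3) - 3)**2)*13)*20 = (((3 + ((-20 + 5*3**2) - 3)**2)/(2*(((-20 + 5*3**2) - 3)**2)))*13)*20 = (((3 + ((-20 + 5*9) - 3)**2)/(2*(((-20 + 5*9) - 3)**2)))*13)*20 = (((3 + ((-20 + 45) - 3)**2)/(2*(((-20 + 45) - 3)**2)))*13)*20 = (((3 + (25 - 3)**2)/(2*((25 - 3)**2)))*13)*20 = (((3 + 22**2)/(2*(22**2)))*13)*20 = (((1/2)*(3 + 484)/484)*13)*20 = (((1/2)*(1/484)*487)*13)*20 = ((487/968)*13)*20 = (6331/968)*20 = 31655/242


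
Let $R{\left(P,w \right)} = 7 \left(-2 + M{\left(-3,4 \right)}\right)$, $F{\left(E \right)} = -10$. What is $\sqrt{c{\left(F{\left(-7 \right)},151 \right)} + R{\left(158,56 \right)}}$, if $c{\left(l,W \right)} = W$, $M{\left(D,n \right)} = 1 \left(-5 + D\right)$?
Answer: $9$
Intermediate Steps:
$M{\left(D,n \right)} = -5 + D$
$R{\left(P,w \right)} = -70$ ($R{\left(P,w \right)} = 7 \left(-2 - 8\right) = 7 \left(-10\right) = -70$)
$\sqrt{c{\left(F{\left(-7 \right)},151 \right)} + R{\left(158,56 \right)}} = \sqrt{151 - 70} = \sqrt{81} = 9$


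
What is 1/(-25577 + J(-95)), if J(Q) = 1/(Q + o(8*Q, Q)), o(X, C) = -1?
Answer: -96/2455393 ≈ -3.9098e-5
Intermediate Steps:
J(Q) = 1/(-1 + Q) (J(Q) = 1/(Q - 1) = 1/(-1 + Q))
1/(-25577 + J(-95)) = 1/(-25577 + 1/(-1 - 95)) = 1/(-25577 + 1/(-96)) = 1/(-25577 - 1/96) = 1/(-2455393/96) = -96/2455393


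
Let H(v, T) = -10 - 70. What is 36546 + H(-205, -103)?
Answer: 36466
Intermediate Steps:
H(v, T) = -80
36546 + H(-205, -103) = 36546 - 80 = 36466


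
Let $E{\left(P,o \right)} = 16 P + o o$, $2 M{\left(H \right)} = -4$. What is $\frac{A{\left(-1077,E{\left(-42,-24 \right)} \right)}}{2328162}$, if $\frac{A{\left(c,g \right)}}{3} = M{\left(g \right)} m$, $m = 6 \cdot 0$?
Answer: $0$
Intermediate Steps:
$m = 0$
$M{\left(H \right)} = -2$ ($M{\left(H \right)} = \frac{1}{2} \left(-4\right) = -2$)
$E{\left(P,o \right)} = o^{2} + 16 P$ ($E{\left(P,o \right)} = 16 P + o^{2} = o^{2} + 16 P$)
$A{\left(c,g \right)} = 0$ ($A{\left(c,g \right)} = 3 \left(\left(-2\right) 0\right) = 3 \cdot 0 = 0$)
$\frac{A{\left(-1077,E{\left(-42,-24 \right)} \right)}}{2328162} = \frac{0}{2328162} = 0 \cdot \frac{1}{2328162} = 0$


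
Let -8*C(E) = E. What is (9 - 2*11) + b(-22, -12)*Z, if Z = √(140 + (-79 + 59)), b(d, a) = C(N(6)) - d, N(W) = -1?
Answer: -13 + 177*√30/4 ≈ 229.37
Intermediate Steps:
C(E) = -E/8
b(d, a) = ⅛ - d (b(d, a) = -⅛*(-1) - d = ⅛ - d)
Z = 2*√30 (Z = √(140 - 20) = √120 = 2*√30 ≈ 10.954)
(9 - 2*11) + b(-22, -12)*Z = (9 - 2*11) + (⅛ - 1*(-22))*(2*√30) = (9 - 22) + (⅛ + 22)*(2*√30) = -13 + 177*(2*√30)/8 = -13 + 177*√30/4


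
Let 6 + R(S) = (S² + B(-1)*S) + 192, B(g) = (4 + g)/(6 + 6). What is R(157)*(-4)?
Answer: -99497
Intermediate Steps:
B(g) = ⅓ + g/12 (B(g) = (4 + g)/12 = (4 + g)*(1/12) = ⅓ + g/12)
R(S) = 186 + S² + S/4 (R(S) = -6 + ((S² + (⅓ + (1/12)*(-1))*S) + 192) = -6 + ((S² + (⅓ - 1/12)*S) + 192) = -6 + ((S² + S/4) + 192) = -6 + (192 + S² + S/4) = 186 + S² + S/4)
R(157)*(-4) = (186 + 157² + (¼)*157)*(-4) = (186 + 24649 + 157/4)*(-4) = (99497/4)*(-4) = -99497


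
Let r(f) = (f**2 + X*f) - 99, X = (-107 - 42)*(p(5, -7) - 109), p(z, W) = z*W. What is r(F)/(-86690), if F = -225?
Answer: 2388537/43345 ≈ 55.105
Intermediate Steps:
p(z, W) = W*z
X = 21456 (X = (-107 - 42)*(-7*5 - 109) = -149*(-35 - 109) = -149*(-144) = 21456)
r(f) = -99 + f**2 + 21456*f (r(f) = (f**2 + 21456*f) - 99 = -99 + f**2 + 21456*f)
r(F)/(-86690) = (-99 + (-225)**2 + 21456*(-225))/(-86690) = (-99 + 50625 - 4827600)*(-1/86690) = -4777074*(-1/86690) = 2388537/43345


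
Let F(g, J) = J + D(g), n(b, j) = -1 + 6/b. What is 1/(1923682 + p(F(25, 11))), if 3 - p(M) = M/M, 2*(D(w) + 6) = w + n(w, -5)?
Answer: 1/1923684 ≈ 5.1984e-7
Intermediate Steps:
D(w) = -6 + w/2 + (6 - w)/(2*w) (D(w) = -6 + (w + (6 - w)/w)/2 = -6 + (w/2 + (6 - w)/(2*w)) = -6 + w/2 + (6 - w)/(2*w))
F(g, J) = -13/2 + J + g/2 + 3/g (F(g, J) = J + (-13/2 + g/2 + 3/g) = -13/2 + J + g/2 + 3/g)
p(M) = 2 (p(M) = 3 - M/M = 3 - 1*1 = 3 - 1 = 2)
1/(1923682 + p(F(25, 11))) = 1/(1923682 + 2) = 1/1923684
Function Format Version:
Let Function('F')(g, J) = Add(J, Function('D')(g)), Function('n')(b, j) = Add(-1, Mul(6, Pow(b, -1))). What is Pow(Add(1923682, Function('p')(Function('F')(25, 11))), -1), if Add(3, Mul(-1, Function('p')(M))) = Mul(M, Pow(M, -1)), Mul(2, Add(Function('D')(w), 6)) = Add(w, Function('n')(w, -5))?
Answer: Rational(1, 1923684) ≈ 5.1984e-7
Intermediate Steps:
Function('D')(w) = Add(-6, Mul(Rational(1, 2), w), Mul(Rational(1, 2), Pow(w, -1), Add(6, Mul(-1, w)))) (Function('D')(w) = Add(-6, Mul(Rational(1, 2), Add(w, Mul(Pow(w, -1), Add(6, Mul(-1, w)))))) = Add(-6, Add(Mul(Rational(1, 2), w), Mul(Rational(1, 2), Pow(w, -1), Add(6, Mul(-1, w))))) = Add(-6, Mul(Rational(1, 2), w), Mul(Rational(1, 2), Pow(w, -1), Add(6, Mul(-1, w)))))
Function('F')(g, J) = Add(Rational(-13, 2), J, Mul(Rational(1, 2), g), Mul(3, Pow(g, -1))) (Function('F')(g, J) = Add(J, Add(Rational(-13, 2), Mul(Rational(1, 2), g), Mul(3, Pow(g, -1)))) = Add(Rational(-13, 2), J, Mul(Rational(1, 2), g), Mul(3, Pow(g, -1))))
Function('p')(M) = 2 (Function('p')(M) = Add(3, Mul(-1, Mul(M, Pow(M, -1)))) = Add(3, Mul(-1, 1)) = Add(3, -1) = 2)
Pow(Add(1923682, Function('p')(Function('F')(25, 11))), -1) = Pow(Add(1923682, 2), -1) = Pow(1923684, -1) = Rational(1, 1923684)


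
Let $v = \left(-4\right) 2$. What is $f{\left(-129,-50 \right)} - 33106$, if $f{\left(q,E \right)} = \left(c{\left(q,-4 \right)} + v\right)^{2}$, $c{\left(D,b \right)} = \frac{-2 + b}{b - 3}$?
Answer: $- \frac{1619694}{49} \approx -33055.0$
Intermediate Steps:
$v = -8$
$c{\left(D,b \right)} = \frac{-2 + b}{-3 + b}$
$f{\left(q,E \right)} = \frac{2500}{49}$ ($f{\left(q,E \right)} = \left(\frac{-2 - 4}{-3 - 4} - 8\right)^{2} = \left(\frac{1}{-7} \left(-6\right) - 8\right)^{2} = \left(\left(- \frac{1}{7}\right) \left(-6\right) - 8\right)^{2} = \left(\frac{6}{7} - 8\right)^{2} = \left(- \frac{50}{7}\right)^{2} = \frac{2500}{49}$)
$f{\left(-129,-50 \right)} - 33106 = \frac{2500}{49} - 33106 = - \frac{1619694}{49}$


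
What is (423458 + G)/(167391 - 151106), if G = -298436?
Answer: 125022/16285 ≈ 7.6771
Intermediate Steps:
(423458 + G)/(167391 - 151106) = (423458 - 298436)/(167391 - 151106) = 125022/16285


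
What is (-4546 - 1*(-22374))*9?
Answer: 160452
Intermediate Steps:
(-4546 - 1*(-22374))*9 = (-4546 + 22374)*9 = 17828*9 = 160452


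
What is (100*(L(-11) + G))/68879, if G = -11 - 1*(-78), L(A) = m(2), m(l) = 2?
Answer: 6900/68879 ≈ 0.10018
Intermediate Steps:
L(A) = 2
G = 67 (G = -11 + 78 = 67)
(100*(L(-11) + G))/68879 = (100*(2 + 67))/68879 = (100*69)*(1/68879) = 6900*(1/68879) = 6900/68879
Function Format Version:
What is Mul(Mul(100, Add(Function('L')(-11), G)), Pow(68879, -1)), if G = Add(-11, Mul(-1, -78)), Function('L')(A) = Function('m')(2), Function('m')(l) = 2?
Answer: Rational(6900, 68879) ≈ 0.10018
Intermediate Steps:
Function('L')(A) = 2
G = 67 (G = Add(-11, 78) = 67)
Mul(Mul(100, Add(Function('L')(-11), G)), Pow(68879, -1)) = Mul(Mul(100, Add(2, 67)), Pow(68879, -1)) = Mul(Mul(100, 69), Rational(1, 68879)) = Mul(6900, Rational(1, 68879)) = Rational(6900, 68879)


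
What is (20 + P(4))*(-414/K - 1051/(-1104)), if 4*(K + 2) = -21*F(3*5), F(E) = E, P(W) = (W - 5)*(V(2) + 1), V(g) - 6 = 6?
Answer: 15173879/356592 ≈ 42.552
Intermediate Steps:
V(g) = 12 (V(g) = 6 + 6 = 12)
P(W) = -65 + 13*W (P(W) = (W - 5)*(12 + 1) = (-5 + W)*13 = -65 + 13*W)
K = -323/4 (K = -2 + (-63*5)/4 = -2 + (-21*15)/4 = -2 + (1/4)*(-315) = -2 - 315/4 = -323/4 ≈ -80.750)
(20 + P(4))*(-414/K - 1051/(-1104)) = (20 + (-65 + 13*4))*(-414/(-323/4) - 1051/(-1104)) = (20 + (-65 + 52))*(-414*(-4/323) - 1051*(-1/1104)) = (20 - 13)*(1656/323 + 1051/1104) = 7*(2167697/356592) = 15173879/356592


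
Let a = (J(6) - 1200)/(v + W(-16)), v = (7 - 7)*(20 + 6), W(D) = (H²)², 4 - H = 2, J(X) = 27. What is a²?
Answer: 1375929/256 ≈ 5374.7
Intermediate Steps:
H = 2 (H = 4 - 1*2 = 4 - 2 = 2)
W(D) = 16 (W(D) = (2²)² = 4² = 16)
v = 0 (v = 0*26 = 0)
a = -1173/16 (a = (27 - 1200)/(0 + 16) = -1173/16 ≈ -73.313)
a² = (-1173/16)² = 1375929/256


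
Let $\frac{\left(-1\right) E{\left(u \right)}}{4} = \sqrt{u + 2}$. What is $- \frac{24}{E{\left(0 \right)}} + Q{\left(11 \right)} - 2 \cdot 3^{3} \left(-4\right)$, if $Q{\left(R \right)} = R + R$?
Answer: $4752 + 3 \sqrt{2} \approx 4756.2$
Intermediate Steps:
$Q{\left(R \right)} = 2 R$
$E{\left(u \right)} = - 4 \sqrt{2 + u}$ ($E{\left(u \right)} = - 4 \sqrt{u + 2} = - 4 \sqrt{2 + u}$)
$- \frac{24}{E{\left(0 \right)}} + Q{\left(11 \right)} - 2 \cdot 3^{3} \left(-4\right) = - \frac{24}{\left(-4\right) \sqrt{2 + 0}} + 2 \cdot 11 - 2 \cdot 3^{3} \left(-4\right) = - \frac{24}{\left(-4\right) \sqrt{2}} + 22 \left(-2\right) 27 \left(-4\right) = - 24 \left(- \frac{\sqrt{2}}{8}\right) + 22 \left(\left(-54\right) \left(-4\right)\right) = 3 \sqrt{2} + 22 \cdot 216 = 3 \sqrt{2} + 4752 = 4752 + 3 \sqrt{2}$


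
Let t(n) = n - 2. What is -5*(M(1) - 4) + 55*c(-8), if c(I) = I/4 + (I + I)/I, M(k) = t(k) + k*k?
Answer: 20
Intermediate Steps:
t(n) = -2 + n
M(k) = -2 + k + k**2 (M(k) = (-2 + k) + k*k = (-2 + k) + k**2 = -2 + k + k**2)
c(I) = 2 + I/4 (c(I) = I*(1/4) + (2*I)/I = I/4 + 2 = 2 + I/4)
-5*(M(1) - 4) + 55*c(-8) = -5*((-2 + 1 + 1**2) - 4) + 55*(2 + (1/4)*(-8)) = -5*((-2 + 1 + 1) - 4) + 55*(2 - 2) = -5*(0 - 4) + 55*0 = -5*(-4) + 0 = 20 + 0 = 20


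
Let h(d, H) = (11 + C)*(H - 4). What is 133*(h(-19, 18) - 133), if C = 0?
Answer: 2793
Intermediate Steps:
h(d, H) = -44 + 11*H (h(d, H) = (11 + 0)*(H - 4) = 11*(-4 + H) = -44 + 11*H)
133*(h(-19, 18) - 133) = 133*((-44 + 11*18) - 133) = 133*((-44 + 198) - 133) = 133*(154 - 133) = 133*21 = 2793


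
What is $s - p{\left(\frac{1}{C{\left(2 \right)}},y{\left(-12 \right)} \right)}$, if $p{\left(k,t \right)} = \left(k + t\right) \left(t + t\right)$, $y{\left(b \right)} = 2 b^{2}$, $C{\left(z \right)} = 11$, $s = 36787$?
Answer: $- \frac{1420687}{11} \approx -1.2915 \cdot 10^{5}$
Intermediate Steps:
$p{\left(k,t \right)} = 2 t \left(k + t\right)$ ($p{\left(k,t \right)} = \left(k + t\right) 2 t = 2 t \left(k + t\right)$)
$s - p{\left(\frac{1}{C{\left(2 \right)}},y{\left(-12 \right)} \right)} = 36787 - 2 \cdot 2 \left(-12\right)^{2} \left(\frac{1}{11} + 2 \left(-12\right)^{2}\right) = 36787 - 2 \cdot 2 \cdot 144 \left(\frac{1}{11} + 2 \cdot 144\right) = 36787 - 2 \cdot 288 \left(\frac{1}{11} + 288\right) = 36787 - 2 \cdot 288 \cdot \frac{3169}{11} = 36787 - \frac{1825344}{11} = - \frac{1420687}{11}$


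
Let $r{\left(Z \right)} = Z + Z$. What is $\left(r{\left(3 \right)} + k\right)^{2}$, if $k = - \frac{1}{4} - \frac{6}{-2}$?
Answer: $\frac{1225}{16} \approx 76.563$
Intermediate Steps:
$r{\left(Z \right)} = 2 Z$
$k = \frac{11}{4}$ ($k = \left(-1\right) \frac{1}{4} - -3 = - \frac{1}{4} + 3 = \frac{11}{4} \approx 2.75$)
$\left(r{\left(3 \right)} + k\right)^{2} = \left(2 \cdot 3 + \frac{11}{4}\right)^{2} = \left(6 + \frac{11}{4}\right)^{2} = \left(\frac{35}{4}\right)^{2} = \frac{1225}{16}$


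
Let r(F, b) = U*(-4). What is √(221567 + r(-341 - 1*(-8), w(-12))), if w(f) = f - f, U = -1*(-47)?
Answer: √221379 ≈ 470.51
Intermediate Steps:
U = 47
w(f) = 0
r(F, b) = -188 (r(F, b) = 47*(-4) = -188)
√(221567 + r(-341 - 1*(-8), w(-12))) = √(221567 - 188) = √221379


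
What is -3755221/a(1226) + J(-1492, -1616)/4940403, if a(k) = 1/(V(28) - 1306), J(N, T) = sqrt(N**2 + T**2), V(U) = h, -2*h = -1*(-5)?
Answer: 9827413357/2 + 4*sqrt(302345)/4940403 ≈ 4.9137e+9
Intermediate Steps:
h = -5/2 (h = -(-1)*(-5)/2 = -1/2*5 = -5/2 ≈ -2.5000)
V(U) = -5/2
a(k) = -2/2617 (a(k) = 1/(-5/2 - 1306) = 1/(-2617/2) = -2/2617)
-3755221/a(1226) + J(-1492, -1616)/4940403 = -3755221/(-2/2617) + sqrt((-1492)**2 + (-1616)**2)/4940403 = -3755221*(-2617/2) + sqrt(2226064 + 2611456)*(1/4940403) = 9827413357/2 + sqrt(4837520)*(1/4940403) = 9827413357/2 + (4*sqrt(302345))*(1/4940403) = 9827413357/2 + 4*sqrt(302345)/4940403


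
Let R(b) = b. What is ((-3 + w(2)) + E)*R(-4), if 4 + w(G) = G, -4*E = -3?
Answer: 17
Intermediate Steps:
E = ¾ (E = -¼*(-3) = ¾ ≈ 0.75000)
w(G) = -4 + G
((-3 + w(2)) + E)*R(-4) = ((-3 + (-4 + 2)) + ¾)*(-4) = ((-3 - 2) + ¾)*(-4) = (-5 + ¾)*(-4) = -17/4*(-4) = 17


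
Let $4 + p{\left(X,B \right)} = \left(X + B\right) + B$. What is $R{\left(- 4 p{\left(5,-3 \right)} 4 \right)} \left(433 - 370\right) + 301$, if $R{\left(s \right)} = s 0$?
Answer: $301$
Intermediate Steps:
$p{\left(X,B \right)} = -4 + X + 2 B$ ($p{\left(X,B \right)} = -4 + \left(\left(X + B\right) + B\right) = -4 + \left(\left(B + X\right) + B\right) = -4 + \left(X + 2 B\right) = -4 + X + 2 B$)
$R{\left(s \right)} = 0$
$R{\left(- 4 p{\left(5,-3 \right)} 4 \right)} \left(433 - 370\right) + 301 = 0 \left(433 - 370\right) + 301 = 0 \cdot 63 + 301 = 0 + 301 = 301$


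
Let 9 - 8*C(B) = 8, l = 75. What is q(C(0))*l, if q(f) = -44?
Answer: -3300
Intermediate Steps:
C(B) = 1/8 (C(B) = 9/8 - 1/8*8 = 9/8 - 1 = 1/8)
q(C(0))*l = -44*75 = -3300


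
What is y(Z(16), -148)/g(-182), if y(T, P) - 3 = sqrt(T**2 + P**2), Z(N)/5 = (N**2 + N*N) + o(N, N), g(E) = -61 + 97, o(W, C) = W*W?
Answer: 1/12 + sqrt(922969)/9 ≈ 106.83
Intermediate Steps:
o(W, C) = W**2
g(E) = 36
Z(N) = 15*N**2 (Z(N) = 5*((N**2 + N*N) + N**2) = 5*((N**2 + N**2) + N**2) = 5*(2*N**2 + N**2) = 5*(3*N**2) = 15*N**2)
y(T, P) = 3 + sqrt(P**2 + T**2) (y(T, P) = 3 + sqrt(T**2 + P**2) = 3 + sqrt(P**2 + T**2))
y(Z(16), -148)/g(-182) = (3 + sqrt((-148)**2 + (15*16**2)**2))/36 = (3 + sqrt(21904 + (15*256)**2))*(1/36) = (3 + sqrt(21904 + 3840**2))*(1/36) = (3 + sqrt(21904 + 14745600))*(1/36) = (3 + sqrt(14767504))*(1/36) = (3 + 4*sqrt(922969))*(1/36) = 1/12 + sqrt(922969)/9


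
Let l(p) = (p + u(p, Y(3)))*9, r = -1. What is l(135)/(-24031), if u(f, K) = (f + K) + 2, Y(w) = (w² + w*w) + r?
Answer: -2601/24031 ≈ -0.10824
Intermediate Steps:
Y(w) = -1 + 2*w² (Y(w) = (w² + w*w) - 1 = (w² + w²) - 1 = 2*w² - 1 = -1 + 2*w²)
u(f, K) = 2 + K + f (u(f, K) = (K + f) + 2 = 2 + K + f)
l(p) = 171 + 18*p (l(p) = (p + (2 + (-1 + 2*3²) + p))*9 = (p + (2 + (-1 + 2*9) + p))*9 = (p + (2 + (-1 + 18) + p))*9 = (p + (2 + 17 + p))*9 = (p + (19 + p))*9 = (19 + 2*p)*9 = 171 + 18*p)
l(135)/(-24031) = (171 + 18*135)/(-24031) = (171 + 2430)*(-1/24031) = 2601*(-1/24031) = -2601/24031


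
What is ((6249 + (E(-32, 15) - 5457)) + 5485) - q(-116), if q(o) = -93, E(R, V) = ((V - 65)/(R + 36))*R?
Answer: 6770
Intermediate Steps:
E(R, V) = R*(-65 + V)/(36 + R) (E(R, V) = ((-65 + V)/(36 + R))*R = R*(-65 + V)/(36 + R))
((6249 + (E(-32, 15) - 5457)) + 5485) - q(-116) = ((6249 + (-32*(-65 + 15)/(36 - 32) - 5457)) + 5485) - 1*(-93) = ((6249 + (-32*(-50)/4 - 5457)) + 5485) + 93 = ((6249 + (-32*1/4*(-50) - 5457)) + 5485) + 93 = ((6249 + (400 - 5457)) + 5485) + 93 = ((6249 - 5057) + 5485) + 93 = (1192 + 5485) + 93 = 6677 + 93 = 6770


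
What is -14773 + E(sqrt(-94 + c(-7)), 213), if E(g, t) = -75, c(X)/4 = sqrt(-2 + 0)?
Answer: -14848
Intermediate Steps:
c(X) = 4*I*sqrt(2) (c(X) = 4*sqrt(-2 + 0) = 4*sqrt(-2) = 4*(I*sqrt(2)) = 4*I*sqrt(2))
-14773 + E(sqrt(-94 + c(-7)), 213) = -14773 - 75 = -14848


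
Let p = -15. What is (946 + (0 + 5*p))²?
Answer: 758641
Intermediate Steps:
(946 + (0 + 5*p))² = (946 + (0 + 5*(-15)))² = (946 + (0 - 75))² = (946 - 75)² = 871² = 758641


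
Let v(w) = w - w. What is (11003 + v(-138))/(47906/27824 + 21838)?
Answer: 153073736/303834209 ≈ 0.50381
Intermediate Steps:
v(w) = 0
(11003 + v(-138))/(47906/27824 + 21838) = (11003 + 0)/(47906/27824 + 21838) = 11003/(47906*(1/27824) + 21838) = 11003/(23953/13912 + 21838) = 11003/(303834209/13912) = 11003*(13912/303834209) = 153073736/303834209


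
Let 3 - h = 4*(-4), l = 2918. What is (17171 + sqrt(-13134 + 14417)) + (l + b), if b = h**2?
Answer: 20450 + sqrt(1283) ≈ 20486.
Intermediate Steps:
h = 19 (h = 3 - 4*(-4) = 3 - 1*(-16) = 3 + 16 = 19)
b = 361 (b = 19**2 = 361)
(17171 + sqrt(-13134 + 14417)) + (l + b) = (17171 + sqrt(-13134 + 14417)) + (2918 + 361) = (17171 + sqrt(1283)) + 3279 = 20450 + sqrt(1283)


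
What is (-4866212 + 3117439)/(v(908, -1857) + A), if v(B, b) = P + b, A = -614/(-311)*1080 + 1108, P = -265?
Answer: -543868403/347766 ≈ -1563.9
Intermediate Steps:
A = 1007708/311 (A = -614*(-1/311)*1080 + 1108 = (614/311)*1080 + 1108 = 663120/311 + 1108 = 1007708/311 ≈ 3240.2)
v(B, b) = -265 + b
(-4866212 + 3117439)/(v(908, -1857) + A) = (-4866212 + 3117439)/((-265 - 1857) + 1007708/311) = -1748773/(-2122 + 1007708/311) = -1748773/347766/311 = -1748773*311/347766 = -543868403/347766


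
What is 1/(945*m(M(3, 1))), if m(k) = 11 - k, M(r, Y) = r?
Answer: 1/7560 ≈ 0.00013228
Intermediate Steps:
1/(945*m(M(3, 1))) = 1/(945*(11 - 1*3)) = 1/(945*(11 - 3)) = (1/945)/8 = (1/945)*(⅛) = 1/7560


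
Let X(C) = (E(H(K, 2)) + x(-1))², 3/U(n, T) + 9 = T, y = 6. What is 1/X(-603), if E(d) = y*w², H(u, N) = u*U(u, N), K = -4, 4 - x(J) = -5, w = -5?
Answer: 1/25281 ≈ 3.9555e-5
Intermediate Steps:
x(J) = 9 (x(J) = 4 - 1*(-5) = 4 + 5 = 9)
U(n, T) = 3/(-9 + T)
H(u, N) = 3*u/(-9 + N) (H(u, N) = u*(3/(-9 + N)) = 3*u/(-9 + N))
E(d) = 150 (E(d) = 6*(-5)² = 6*25 = 150)
X(C) = 25281 (X(C) = (150 + 9)² = 159² = 25281)
1/X(-603) = 1/25281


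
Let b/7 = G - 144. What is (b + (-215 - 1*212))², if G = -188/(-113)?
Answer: 25869183921/12769 ≈ 2.0259e+6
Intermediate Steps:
G = 188/113 (G = -188*(-1/113) = 188/113 ≈ 1.6637)
b = -112588/113 (b = 7*(188/113 - 144) = 7*(-16084/113) = -112588/113 ≈ -996.35)
(b + (-215 - 1*212))² = (-112588/113 + (-215 - 1*212))² = (-112588/113 + (-215 - 212))² = (-112588/113 - 427)² = (-160839/113)² = 25869183921/12769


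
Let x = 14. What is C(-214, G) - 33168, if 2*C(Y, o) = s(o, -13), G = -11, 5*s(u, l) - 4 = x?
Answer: -165831/5 ≈ -33166.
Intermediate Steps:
s(u, l) = 18/5 (s(u, l) = ⅘ + (⅕)*14 = ⅘ + 14/5 = 18/5)
C(Y, o) = 9/5 (C(Y, o) = (½)*(18/5) = 9/5)
C(-214, G) - 33168 = 9/5 - 33168 = -165831/5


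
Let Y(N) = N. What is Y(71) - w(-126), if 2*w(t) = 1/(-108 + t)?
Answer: 33229/468 ≈ 71.002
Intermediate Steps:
w(t) = 1/(2*(-108 + t))
Y(71) - w(-126) = 71 - 1/(2*(-108 - 126)) = 71 - 1/(2*(-234)) = 71 - (-1)/(2*234) = 71 - 1*(-1/468) = 71 + 1/468 = 33229/468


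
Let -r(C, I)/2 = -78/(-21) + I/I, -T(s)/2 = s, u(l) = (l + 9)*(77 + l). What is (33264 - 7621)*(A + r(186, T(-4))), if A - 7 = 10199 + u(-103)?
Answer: 2268995212/7 ≈ 3.2414e+8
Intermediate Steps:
u(l) = (9 + l)*(77 + l)
T(s) = -2*s
A = 12650 (A = 7 + (10199 + (693 + (-103)² + 86*(-103))) = 7 + (10199 + (693 + 10609 - 8858)) = 7 + (10199 + 2444) = 7 + 12643 = 12650)
r(C, I) = -66/7 (r(C, I) = -2*(-78/(-21) + I/I) = -2*(-78*(-1/21) + 1) = -2*(26/7 + 1) = -2*33/7 = -66/7)
(33264 - 7621)*(A + r(186, T(-4))) = (33264 - 7621)*(12650 - 66/7) = 25643*(88484/7) = 2268995212/7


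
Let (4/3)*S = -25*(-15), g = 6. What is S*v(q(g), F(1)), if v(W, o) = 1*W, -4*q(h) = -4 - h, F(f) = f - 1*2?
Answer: 5625/8 ≈ 703.13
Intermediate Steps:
F(f) = -2 + f (F(f) = f - 2 = -2 + f)
q(h) = 1 + h/4 (q(h) = -(-4 - h)/4 = 1 + h/4)
v(W, o) = W
S = 1125/4 (S = 3*(-25*(-15))/4 = (3/4)*375 = 1125/4 ≈ 281.25)
S*v(q(g), F(1)) = 1125*(1 + (1/4)*6)/4 = 1125*(1 + 3/2)/4 = (1125/4)*(5/2) = 5625/8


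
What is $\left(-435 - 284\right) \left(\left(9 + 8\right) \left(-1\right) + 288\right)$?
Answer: $-194849$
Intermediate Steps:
$\left(-435 - 284\right) \left(\left(9 + 8\right) \left(-1\right) + 288\right) = - 719 \left(17 \left(-1\right) + 288\right) = - 719 \left(-17 + 288\right) = \left(-719\right) 271 = -194849$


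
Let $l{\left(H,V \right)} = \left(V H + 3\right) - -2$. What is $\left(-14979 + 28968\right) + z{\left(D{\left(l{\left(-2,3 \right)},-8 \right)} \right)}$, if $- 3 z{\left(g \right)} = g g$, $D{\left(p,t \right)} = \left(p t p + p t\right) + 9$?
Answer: $13962$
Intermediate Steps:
$l{\left(H,V \right)} = 5 + H V$ ($l{\left(H,V \right)} = \left(H V + 3\right) + 2 = \left(3 + H V\right) + 2 = 5 + H V$)
$D{\left(p,t \right)} = 9 + p t + t p^{2}$ ($D{\left(p,t \right)} = \left(t p^{2} + p t\right) + 9 = \left(p t + t p^{2}\right) + 9 = 9 + p t + t p^{2}$)
$z{\left(g \right)} = - \frac{g^{2}}{3}$ ($z{\left(g \right)} = - \frac{g g}{3} = - \frac{g^{2}}{3}$)
$\left(-14979 + 28968\right) + z{\left(D{\left(l{\left(-2,3 \right)},-8 \right)} \right)} = \left(-14979 + 28968\right) - \frac{\left(9 + \left(5 - 6\right) \left(-8\right) - 8 \left(5 - 6\right)^{2}\right)^{2}}{3} = 13989 - \frac{\left(9 + \left(5 - 6\right) \left(-8\right) - 8 \left(5 - 6\right)^{2}\right)^{2}}{3} = 13989 - \frac{\left(9 - -8 - 8 \left(-1\right)^{2}\right)^{2}}{3} = 13989 - \frac{\left(9 + 8 - 8\right)^{2}}{3} = 13989 - \frac{9^{2}}{3} = 13989 - 27 = 13962$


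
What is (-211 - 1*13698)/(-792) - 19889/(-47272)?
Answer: 21039323/1169982 ≈ 17.983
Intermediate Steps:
(-211 - 1*13698)/(-792) - 19889/(-47272) = (-211 - 13698)*(-1/792) - 19889*(-1/47272) = -13909*(-1/792) + 19889/47272 = 13909/792 + 19889/47272 = 21039323/1169982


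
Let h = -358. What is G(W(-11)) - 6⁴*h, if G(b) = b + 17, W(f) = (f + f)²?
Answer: 464469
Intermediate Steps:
W(f) = 4*f² (W(f) = (2*f)² = 4*f²)
G(b) = 17 + b
G(W(-11)) - 6⁴*h = (17 + 4*(-11)²) - 6⁴*(-358) = (17 + 4*121) - 1296*(-358) = (17 + 484) - 1*(-463968) = 501 + 463968 = 464469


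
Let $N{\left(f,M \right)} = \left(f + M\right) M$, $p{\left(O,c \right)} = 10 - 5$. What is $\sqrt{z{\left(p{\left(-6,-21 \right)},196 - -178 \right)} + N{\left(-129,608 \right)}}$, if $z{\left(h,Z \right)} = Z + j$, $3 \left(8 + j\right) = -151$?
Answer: $\frac{\sqrt{2623929}}{3} \approx 539.95$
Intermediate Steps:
$j = - \frac{175}{3}$ ($j = -8 + \frac{1}{3} \left(-151\right) = -8 - \frac{151}{3} = - \frac{175}{3} \approx -58.333$)
$p{\left(O,c \right)} = 5$ ($p{\left(O,c \right)} = 10 - 5 = 5$)
$z{\left(h,Z \right)} = - \frac{175}{3} + Z$ ($z{\left(h,Z \right)} = Z - \frac{175}{3} = - \frac{175}{3} + Z$)
$N{\left(f,M \right)} = M \left(M + f\right)$ ($N{\left(f,M \right)} = \left(M + f\right) M = M \left(M + f\right)$)
$\sqrt{z{\left(p{\left(-6,-21 \right)},196 - -178 \right)} + N{\left(-129,608 \right)}} = \sqrt{\left(- \frac{175}{3} + \left(196 - -178\right)\right) + 608 \left(608 - 129\right)} = \sqrt{\left(- \frac{175}{3} + \left(196 + 178\right)\right) + 608 \cdot 479} = \sqrt{\left(- \frac{175}{3} + 374\right) + 291232} = \sqrt{\frac{947}{3} + 291232} = \sqrt{\frac{874643}{3}} = \frac{\sqrt{2623929}}{3}$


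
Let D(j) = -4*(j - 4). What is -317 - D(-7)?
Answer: -361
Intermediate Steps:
D(j) = 16 - 4*j (D(j) = -4*(-4 + j) = 16 - 4*j)
-317 - D(-7) = -317 - (16 - 4*(-7)) = -317 - (16 + 28) = -317 - 1*44 = -317 - 44 = -361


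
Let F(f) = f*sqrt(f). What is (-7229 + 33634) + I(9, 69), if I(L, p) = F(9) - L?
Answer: 26423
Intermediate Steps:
F(f) = f**(3/2)
I(L, p) = 27 - L (I(L, p) = 9**(3/2) - L = 27 - L)
(-7229 + 33634) + I(9, 69) = (-7229 + 33634) + (27 - 1*9) = 26405 + (27 - 9) = 26405 + 18 = 26423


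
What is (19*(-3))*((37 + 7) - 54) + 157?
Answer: 727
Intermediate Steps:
(19*(-3))*((37 + 7) - 54) + 157 = -57*(44 - 54) + 157 = -57*(-10) + 157 = 570 + 157 = 727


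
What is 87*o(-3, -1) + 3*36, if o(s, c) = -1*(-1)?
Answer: 195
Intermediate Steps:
o(s, c) = 1
87*o(-3, -1) + 3*36 = 87*1 + 3*36 = 87 + 108 = 195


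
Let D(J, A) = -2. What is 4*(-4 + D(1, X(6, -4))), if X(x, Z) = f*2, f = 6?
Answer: -24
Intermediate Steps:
X(x, Z) = 12 (X(x, Z) = 6*2 = 12)
4*(-4 + D(1, X(6, -4))) = 4*(-4 - 2) = 4*(-6) = -24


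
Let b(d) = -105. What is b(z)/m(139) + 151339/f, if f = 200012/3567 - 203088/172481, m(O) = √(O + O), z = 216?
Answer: 93109765044453/33773854876 - 105*√278/278 ≈ 2750.6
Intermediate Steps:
m(O) = √2*√O (m(O) = √(2*O) = √2*√O)
f = 33773854876/615239727 (f = 200012*(1/3567) - 203088*1/172481 = 200012/3567 - 203088/172481 = 33773854876/615239727 ≈ 54.895)
b(z)/m(139) + 151339/f = -105*√278/278 + 151339/(33773854876/615239727) = -105*√278/278 + 151339*(615239727/33773854876) = -105*√278/278 + 93109765044453/33773854876 = 93109765044453/33773854876 - 105*√278/278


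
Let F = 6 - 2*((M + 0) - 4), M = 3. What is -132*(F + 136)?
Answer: -19008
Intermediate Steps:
F = 8 (F = 6 - 2*((3 + 0) - 4) = 6 - 2*(3 - 4) = 6 - 2*(-1) = 6 + 2 = 8)
-132*(F + 136) = -132*(8 + 136) = -132*144 = -19008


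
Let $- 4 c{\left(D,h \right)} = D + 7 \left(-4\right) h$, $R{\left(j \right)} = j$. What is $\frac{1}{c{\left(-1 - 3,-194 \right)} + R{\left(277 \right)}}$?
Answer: $- \frac{1}{1080} \approx -0.00092593$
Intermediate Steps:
$c{\left(D,h \right)} = 7 h - \frac{D}{4}$ ($c{\left(D,h \right)} = - \frac{D + 7 \left(-4\right) h}{4} = - \frac{D - 28 h}{4} = 7 h - \frac{D}{4}$)
$\frac{1}{c{\left(-1 - 3,-194 \right)} + R{\left(277 \right)}} = \frac{1}{\left(7 \left(-194\right) - \frac{-1 - 3}{4}\right) + 277} = \frac{1}{\left(-1358 - \frac{-1 - 3}{4}\right) + 277} = \frac{1}{\left(-1358 - -1\right) + 277} = \frac{1}{\left(-1358 + 1\right) + 277} = \frac{1}{-1357 + 277} = \frac{1}{-1080} = - \frac{1}{1080}$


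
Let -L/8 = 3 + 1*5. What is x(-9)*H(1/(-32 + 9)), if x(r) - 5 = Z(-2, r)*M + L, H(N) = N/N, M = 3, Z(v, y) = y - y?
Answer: -59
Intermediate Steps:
Z(v, y) = 0
H(N) = 1
L = -64 (L = -8*(3 + 1*5) = -8*(3 + 5) = -8*8 = -64)
x(r) = -59 (x(r) = 5 + (0*3 - 64) = 5 + (0 - 64) = 5 - 64 = -59)
x(-9)*H(1/(-32 + 9)) = -59*1 = -59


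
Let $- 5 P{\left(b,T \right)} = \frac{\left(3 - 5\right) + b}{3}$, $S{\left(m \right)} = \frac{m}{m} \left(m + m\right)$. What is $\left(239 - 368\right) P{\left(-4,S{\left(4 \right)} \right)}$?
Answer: $- \frac{258}{5} \approx -51.6$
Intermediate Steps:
$S{\left(m \right)} = 2 m$ ($S{\left(m \right)} = 1 \cdot 2 m = 2 m$)
$P{\left(b,T \right)} = \frac{2}{15} - \frac{b}{15}$ ($P{\left(b,T \right)} = - \frac{\left(\left(3 - 5\right) + b\right) \frac{1}{3}}{5} = - \frac{\left(-2 + b\right) \frac{1}{3}}{5} = - \frac{- \frac{2}{3} + \frac{b}{3}}{5} = \frac{2}{15} - \frac{b}{15}$)
$\left(239 - 368\right) P{\left(-4,S{\left(4 \right)} \right)} = \left(239 - 368\right) \left(\frac{2}{15} - - \frac{4}{15}\right) = - 129 \left(\frac{2}{15} + \frac{4}{15}\right) = \left(-129\right) \frac{2}{5} = - \frac{258}{5}$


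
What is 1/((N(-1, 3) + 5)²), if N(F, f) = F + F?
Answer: ⅑ ≈ 0.11111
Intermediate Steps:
N(F, f) = 2*F
1/((N(-1, 3) + 5)²) = 1/((2*(-1) + 5)²) = 1/((-2 + 5)²) = 1/(3²) = 1/9 = ⅑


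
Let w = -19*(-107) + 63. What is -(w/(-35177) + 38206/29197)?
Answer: -183253650/146723267 ≈ -1.2490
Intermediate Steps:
w = 2096 (w = 2033 + 63 = 2096)
-(w/(-35177) + 38206/29197) = -(2096/(-35177) + 38206/29197) = -(2096*(-1/35177) + 38206*(1/29197)) = -(-2096/35177 + 5458/4171) = -1*183253650/146723267 = -183253650/146723267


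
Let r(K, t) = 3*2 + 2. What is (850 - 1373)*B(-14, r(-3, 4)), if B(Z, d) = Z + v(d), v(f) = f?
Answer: 3138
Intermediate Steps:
r(K, t) = 8 (r(K, t) = 6 + 2 = 8)
B(Z, d) = Z + d
(850 - 1373)*B(-14, r(-3, 4)) = (850 - 1373)*(-14 + 8) = -523*(-6) = 3138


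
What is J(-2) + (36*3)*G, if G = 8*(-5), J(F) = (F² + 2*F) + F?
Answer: -4322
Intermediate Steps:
J(F) = F² + 3*F
G = -40
J(-2) + (36*3)*G = -2*(3 - 2) + (36*3)*(-40) = -2*1 + 108*(-40) = -2 - 4320 = -4322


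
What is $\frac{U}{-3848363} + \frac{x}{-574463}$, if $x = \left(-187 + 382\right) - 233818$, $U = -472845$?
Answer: $\frac{1170698066384}{2210742154069} \approx 0.52955$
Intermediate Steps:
$x = -233623$ ($x = 195 - 233818 = -233623$)
$\frac{U}{-3848363} + \frac{x}{-574463} = - \frac{472845}{-3848363} - \frac{233623}{-574463} = \left(-472845\right) \left(- \frac{1}{3848363}\right) - - \frac{233623}{574463} = \frac{472845}{3848363} + \frac{233623}{574463} = \frac{1170698066384}{2210742154069}$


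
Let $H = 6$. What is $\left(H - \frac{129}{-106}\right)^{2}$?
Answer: $\frac{585225}{11236} \approx 52.085$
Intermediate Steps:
$\left(H - \frac{129}{-106}\right)^{2} = \left(6 - \frac{129}{-106}\right)^{2} = \left(6 - - \frac{129}{106}\right)^{2} = \left(6 + \frac{129}{106}\right)^{2} = \left(\frac{765}{106}\right)^{2} = \frac{585225}{11236}$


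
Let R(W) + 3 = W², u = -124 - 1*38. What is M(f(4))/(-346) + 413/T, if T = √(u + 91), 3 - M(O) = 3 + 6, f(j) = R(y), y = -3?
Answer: 3/173 - 413*I*√71/71 ≈ 0.017341 - 49.014*I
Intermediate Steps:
u = -162 (u = -124 - 38 = -162)
R(W) = -3 + W²
f(j) = 6 (f(j) = -3 + (-3)² = -3 + 9 = 6)
M(O) = -6 (M(O) = 3 - (3 + 6) = 3 - 1*9 = 3 - 9 = -6)
T = I*√71 (T = √(-162 + 91) = √(-71) = I*√71 ≈ 8.4261*I)
M(f(4))/(-346) + 413/T = -6/(-346) + 413/((I*√71)) = -6*(-1/346) + 413*(-I*√71/71) = 3/173 - 413*I*√71/71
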